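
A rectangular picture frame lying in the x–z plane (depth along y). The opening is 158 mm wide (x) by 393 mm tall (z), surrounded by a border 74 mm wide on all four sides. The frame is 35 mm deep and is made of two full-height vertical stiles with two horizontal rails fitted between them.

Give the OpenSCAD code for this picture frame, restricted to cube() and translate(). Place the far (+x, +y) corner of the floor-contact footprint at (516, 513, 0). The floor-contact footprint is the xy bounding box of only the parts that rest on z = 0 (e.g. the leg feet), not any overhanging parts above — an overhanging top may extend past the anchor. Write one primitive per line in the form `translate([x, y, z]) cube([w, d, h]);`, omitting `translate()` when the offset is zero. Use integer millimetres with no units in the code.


translate([210, 478, 0]) cube([74, 35, 541]);
translate([442, 478, 0]) cube([74, 35, 541]);
translate([284, 478, 0]) cube([158, 35, 74]);
translate([284, 478, 467]) cube([158, 35, 74]);


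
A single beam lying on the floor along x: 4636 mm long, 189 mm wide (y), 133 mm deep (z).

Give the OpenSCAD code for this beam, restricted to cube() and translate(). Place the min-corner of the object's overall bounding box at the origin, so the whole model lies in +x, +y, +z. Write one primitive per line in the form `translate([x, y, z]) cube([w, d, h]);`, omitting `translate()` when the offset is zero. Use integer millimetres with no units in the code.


cube([4636, 189, 133]);


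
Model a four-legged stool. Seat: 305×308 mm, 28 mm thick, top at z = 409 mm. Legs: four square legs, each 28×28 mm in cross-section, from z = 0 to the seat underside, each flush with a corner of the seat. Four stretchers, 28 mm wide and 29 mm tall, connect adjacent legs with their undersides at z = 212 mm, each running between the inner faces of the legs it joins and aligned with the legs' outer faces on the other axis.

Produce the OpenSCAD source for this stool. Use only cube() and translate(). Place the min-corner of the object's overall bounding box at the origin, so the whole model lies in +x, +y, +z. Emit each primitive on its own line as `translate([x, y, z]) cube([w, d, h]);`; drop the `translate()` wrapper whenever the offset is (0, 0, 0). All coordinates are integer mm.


translate([0, 0, 381]) cube([305, 308, 28]);
cube([28, 28, 381]);
translate([277, 0, 0]) cube([28, 28, 381]);
translate([0, 280, 0]) cube([28, 28, 381]);
translate([277, 280, 0]) cube([28, 28, 381]);
translate([28, 0, 212]) cube([249, 28, 29]);
translate([28, 280, 212]) cube([249, 28, 29]);
translate([0, 28, 212]) cube([28, 252, 29]);
translate([277, 28, 212]) cube([28, 252, 29]);


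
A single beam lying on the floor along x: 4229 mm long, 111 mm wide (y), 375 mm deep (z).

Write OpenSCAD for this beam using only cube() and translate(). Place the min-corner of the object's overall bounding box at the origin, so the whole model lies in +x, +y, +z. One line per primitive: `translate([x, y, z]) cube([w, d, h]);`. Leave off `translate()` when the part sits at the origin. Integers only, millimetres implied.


cube([4229, 111, 375]);


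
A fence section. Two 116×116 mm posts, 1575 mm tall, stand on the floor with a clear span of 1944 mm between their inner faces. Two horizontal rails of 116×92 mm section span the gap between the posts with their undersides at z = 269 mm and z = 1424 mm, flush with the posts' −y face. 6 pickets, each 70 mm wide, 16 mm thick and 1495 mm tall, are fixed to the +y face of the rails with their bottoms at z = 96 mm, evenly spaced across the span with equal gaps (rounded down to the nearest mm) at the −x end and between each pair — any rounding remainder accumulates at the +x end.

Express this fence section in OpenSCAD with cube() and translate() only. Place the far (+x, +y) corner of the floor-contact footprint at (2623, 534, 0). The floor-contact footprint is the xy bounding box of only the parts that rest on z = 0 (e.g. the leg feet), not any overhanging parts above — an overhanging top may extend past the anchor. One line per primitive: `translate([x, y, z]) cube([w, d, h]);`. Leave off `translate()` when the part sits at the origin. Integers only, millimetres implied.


translate([447, 418, 0]) cube([116, 116, 1575]);
translate([2507, 418, 0]) cube([116, 116, 1575]);
translate([563, 418, 269]) cube([1944, 116, 92]);
translate([563, 418, 1424]) cube([1944, 116, 92]);
translate([780, 534, 96]) cube([70, 16, 1495]);
translate([1067, 534, 96]) cube([70, 16, 1495]);
translate([1354, 534, 96]) cube([70, 16, 1495]);
translate([1641, 534, 96]) cube([70, 16, 1495]);
translate([1928, 534, 96]) cube([70, 16, 1495]);
translate([2215, 534, 96]) cube([70, 16, 1495]);


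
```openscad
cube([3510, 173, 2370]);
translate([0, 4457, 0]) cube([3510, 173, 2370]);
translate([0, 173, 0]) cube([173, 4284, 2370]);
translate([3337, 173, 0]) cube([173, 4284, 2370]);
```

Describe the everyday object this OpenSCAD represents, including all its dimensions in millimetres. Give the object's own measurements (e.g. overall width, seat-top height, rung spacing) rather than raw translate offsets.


The wall frame of a small rectangular building: four walls, each 2370 mm tall and 173 mm thick, enclosing a footprint 3510 mm (x) by 4630 mm (y) outside-to-outside, with no floor or roof. The front and back walls (the −y and +y sides) span the full width; the two side walls fit between them.


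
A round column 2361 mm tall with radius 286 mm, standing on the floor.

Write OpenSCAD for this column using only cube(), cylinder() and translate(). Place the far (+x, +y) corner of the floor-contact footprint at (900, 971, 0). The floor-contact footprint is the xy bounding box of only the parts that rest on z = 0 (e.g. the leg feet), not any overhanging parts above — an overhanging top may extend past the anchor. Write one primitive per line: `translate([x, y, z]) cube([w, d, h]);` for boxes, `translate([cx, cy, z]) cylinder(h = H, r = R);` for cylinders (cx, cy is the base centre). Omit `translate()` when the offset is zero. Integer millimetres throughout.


translate([614, 685, 0]) cylinder(h = 2361, r = 286);


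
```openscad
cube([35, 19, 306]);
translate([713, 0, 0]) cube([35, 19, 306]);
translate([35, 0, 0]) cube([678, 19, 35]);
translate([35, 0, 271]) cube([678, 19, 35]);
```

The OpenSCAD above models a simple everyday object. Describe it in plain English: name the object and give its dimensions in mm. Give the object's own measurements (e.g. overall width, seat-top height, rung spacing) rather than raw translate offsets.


A rectangular picture frame lying in the x–z plane (depth along y). The opening is 678 mm wide (x) by 236 mm tall (z), surrounded by a border 35 mm wide on all four sides. The frame is 19 mm deep and is made of two full-height vertical stiles with two horizontal rails fitted between them.


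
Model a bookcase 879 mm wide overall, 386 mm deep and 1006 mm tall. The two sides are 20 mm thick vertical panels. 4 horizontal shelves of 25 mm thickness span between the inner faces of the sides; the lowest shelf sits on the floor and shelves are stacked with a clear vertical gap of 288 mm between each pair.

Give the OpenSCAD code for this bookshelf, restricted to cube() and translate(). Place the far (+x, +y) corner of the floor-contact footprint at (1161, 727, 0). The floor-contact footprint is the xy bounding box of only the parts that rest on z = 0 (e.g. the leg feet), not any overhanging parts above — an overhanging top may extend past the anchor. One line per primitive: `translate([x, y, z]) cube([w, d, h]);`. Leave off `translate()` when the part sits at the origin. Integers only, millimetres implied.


translate([282, 341, 0]) cube([20, 386, 1006]);
translate([1141, 341, 0]) cube([20, 386, 1006]);
translate([302, 341, 0]) cube([839, 386, 25]);
translate([302, 341, 313]) cube([839, 386, 25]);
translate([302, 341, 626]) cube([839, 386, 25]);
translate([302, 341, 939]) cube([839, 386, 25]);


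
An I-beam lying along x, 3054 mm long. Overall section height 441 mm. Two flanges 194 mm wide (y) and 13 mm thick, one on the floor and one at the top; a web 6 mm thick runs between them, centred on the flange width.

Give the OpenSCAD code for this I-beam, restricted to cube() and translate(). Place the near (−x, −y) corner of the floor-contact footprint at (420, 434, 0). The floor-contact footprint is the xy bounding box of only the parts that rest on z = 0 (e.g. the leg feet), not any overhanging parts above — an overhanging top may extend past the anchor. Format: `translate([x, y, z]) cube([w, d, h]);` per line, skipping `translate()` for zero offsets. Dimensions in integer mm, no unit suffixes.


translate([420, 434, 0]) cube([3054, 194, 13]);
translate([420, 528, 13]) cube([3054, 6, 415]);
translate([420, 434, 428]) cube([3054, 194, 13]);


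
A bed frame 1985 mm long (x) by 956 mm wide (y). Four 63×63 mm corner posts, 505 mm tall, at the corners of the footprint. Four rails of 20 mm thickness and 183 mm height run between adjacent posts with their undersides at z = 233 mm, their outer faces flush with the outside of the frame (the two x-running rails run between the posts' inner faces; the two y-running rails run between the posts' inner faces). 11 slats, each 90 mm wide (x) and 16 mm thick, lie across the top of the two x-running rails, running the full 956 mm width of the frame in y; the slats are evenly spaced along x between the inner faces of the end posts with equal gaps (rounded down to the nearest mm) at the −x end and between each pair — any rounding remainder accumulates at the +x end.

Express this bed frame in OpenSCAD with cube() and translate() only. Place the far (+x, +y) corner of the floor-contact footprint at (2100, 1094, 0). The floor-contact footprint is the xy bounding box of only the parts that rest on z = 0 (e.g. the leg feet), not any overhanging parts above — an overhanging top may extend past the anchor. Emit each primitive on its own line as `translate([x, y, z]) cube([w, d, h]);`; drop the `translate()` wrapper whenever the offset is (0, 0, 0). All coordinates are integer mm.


// slat z = rail_z + rail_h = 233 + 183 = 416
// slat gap = ⌊(1859 − 11·90) / 12⌋ = 72
translate([115, 138, 0]) cube([63, 63, 505]);
translate([115, 1031, 0]) cube([63, 63, 505]);
translate([2037, 138, 0]) cube([63, 63, 505]);
translate([2037, 1031, 0]) cube([63, 63, 505]);
translate([178, 138, 233]) cube([1859, 20, 183]);
translate([178, 1074, 233]) cube([1859, 20, 183]);
translate([115, 201, 233]) cube([20, 830, 183]);
translate([2080, 201, 233]) cube([20, 830, 183]);
translate([250, 138, 416]) cube([90, 956, 16]);
translate([412, 138, 416]) cube([90, 956, 16]);
translate([574, 138, 416]) cube([90, 956, 16]);
translate([736, 138, 416]) cube([90, 956, 16]);
translate([898, 138, 416]) cube([90, 956, 16]);
translate([1060, 138, 416]) cube([90, 956, 16]);
translate([1222, 138, 416]) cube([90, 956, 16]);
translate([1384, 138, 416]) cube([90, 956, 16]);
translate([1546, 138, 416]) cube([90, 956, 16]);
translate([1708, 138, 416]) cube([90, 956, 16]);
translate([1870, 138, 416]) cube([90, 956, 16]);


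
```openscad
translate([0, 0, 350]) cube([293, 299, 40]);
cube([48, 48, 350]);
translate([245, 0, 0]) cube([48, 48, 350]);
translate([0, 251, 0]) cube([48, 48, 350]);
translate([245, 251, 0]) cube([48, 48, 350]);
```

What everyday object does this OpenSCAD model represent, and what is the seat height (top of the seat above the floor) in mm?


A stool. The seat height is 390 mm.

A 293×299×40 slab at z = 350 on four corner posts — a stool. The seat top is 350 + 40 = 390 mm.


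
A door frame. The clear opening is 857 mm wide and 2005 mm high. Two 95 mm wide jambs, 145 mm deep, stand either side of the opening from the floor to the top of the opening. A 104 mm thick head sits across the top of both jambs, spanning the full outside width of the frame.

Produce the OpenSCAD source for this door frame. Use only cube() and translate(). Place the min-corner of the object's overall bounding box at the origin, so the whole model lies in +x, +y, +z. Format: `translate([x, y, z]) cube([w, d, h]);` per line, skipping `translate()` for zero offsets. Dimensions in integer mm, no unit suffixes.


cube([95, 145, 2005]);
translate([952, 0, 0]) cube([95, 145, 2005]);
translate([0, 0, 2005]) cube([1047, 145, 104]);


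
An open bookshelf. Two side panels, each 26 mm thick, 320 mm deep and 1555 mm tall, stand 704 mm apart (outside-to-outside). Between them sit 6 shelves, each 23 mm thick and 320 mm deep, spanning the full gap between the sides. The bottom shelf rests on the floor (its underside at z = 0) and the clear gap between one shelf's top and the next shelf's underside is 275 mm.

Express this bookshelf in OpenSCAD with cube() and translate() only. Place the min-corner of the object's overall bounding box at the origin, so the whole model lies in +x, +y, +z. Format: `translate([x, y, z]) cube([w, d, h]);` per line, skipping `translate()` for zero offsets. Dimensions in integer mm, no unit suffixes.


cube([26, 320, 1555]);
translate([678, 0, 0]) cube([26, 320, 1555]);
translate([26, 0, 0]) cube([652, 320, 23]);
translate([26, 0, 298]) cube([652, 320, 23]);
translate([26, 0, 596]) cube([652, 320, 23]);
translate([26, 0, 894]) cube([652, 320, 23]);
translate([26, 0, 1192]) cube([652, 320, 23]);
translate([26, 0, 1490]) cube([652, 320, 23]);


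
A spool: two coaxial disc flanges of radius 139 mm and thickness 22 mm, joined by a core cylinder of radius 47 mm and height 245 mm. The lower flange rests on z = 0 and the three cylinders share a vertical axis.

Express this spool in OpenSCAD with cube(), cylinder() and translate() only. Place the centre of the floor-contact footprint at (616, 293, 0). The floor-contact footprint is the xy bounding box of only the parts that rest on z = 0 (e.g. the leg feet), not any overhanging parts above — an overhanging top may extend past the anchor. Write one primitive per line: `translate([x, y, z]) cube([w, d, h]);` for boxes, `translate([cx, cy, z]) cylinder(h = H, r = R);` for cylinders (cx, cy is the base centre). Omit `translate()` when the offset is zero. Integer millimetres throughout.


translate([616, 293, 0]) cylinder(h = 22, r = 139);
translate([616, 293, 22]) cylinder(h = 245, r = 47);
translate([616, 293, 267]) cylinder(h = 22, r = 139);


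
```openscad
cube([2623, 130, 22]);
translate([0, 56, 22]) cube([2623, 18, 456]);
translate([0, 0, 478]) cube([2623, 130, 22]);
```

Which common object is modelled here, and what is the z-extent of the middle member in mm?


An I-beam. The web height is 456 mm.

Two wide flanges with a thin centred web — an I-beam. Overall 500 mm minus two 22 mm flanges gives a web of 500 − 2·22 = 456 mm.


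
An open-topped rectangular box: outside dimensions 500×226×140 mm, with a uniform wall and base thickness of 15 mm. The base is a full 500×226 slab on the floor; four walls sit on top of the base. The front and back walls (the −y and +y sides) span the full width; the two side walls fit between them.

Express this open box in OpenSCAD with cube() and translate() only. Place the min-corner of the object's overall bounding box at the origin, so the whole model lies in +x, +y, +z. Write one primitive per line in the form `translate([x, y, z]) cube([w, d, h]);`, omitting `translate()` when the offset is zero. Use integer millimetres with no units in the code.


cube([500, 226, 15]);
translate([0, 0, 15]) cube([500, 15, 125]);
translate([0, 211, 15]) cube([500, 15, 125]);
translate([0, 15, 15]) cube([15, 196, 125]);
translate([485, 15, 15]) cube([15, 196, 125]);


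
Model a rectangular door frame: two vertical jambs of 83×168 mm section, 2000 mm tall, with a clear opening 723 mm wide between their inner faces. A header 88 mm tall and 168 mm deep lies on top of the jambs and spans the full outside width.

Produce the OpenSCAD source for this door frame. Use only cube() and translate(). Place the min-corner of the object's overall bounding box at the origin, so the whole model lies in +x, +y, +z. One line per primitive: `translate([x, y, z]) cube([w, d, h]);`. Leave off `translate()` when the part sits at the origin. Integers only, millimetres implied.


cube([83, 168, 2000]);
translate([806, 0, 0]) cube([83, 168, 2000]);
translate([0, 0, 2000]) cube([889, 168, 88]);


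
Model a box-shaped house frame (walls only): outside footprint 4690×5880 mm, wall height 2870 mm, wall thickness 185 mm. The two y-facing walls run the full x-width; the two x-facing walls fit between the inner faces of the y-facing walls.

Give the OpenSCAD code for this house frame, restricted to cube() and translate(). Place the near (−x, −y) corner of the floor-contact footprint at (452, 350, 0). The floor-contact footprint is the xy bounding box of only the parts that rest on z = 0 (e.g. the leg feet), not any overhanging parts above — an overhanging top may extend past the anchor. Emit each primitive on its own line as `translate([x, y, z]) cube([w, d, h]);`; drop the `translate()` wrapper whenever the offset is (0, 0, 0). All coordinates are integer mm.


translate([452, 350, 0]) cube([4690, 185, 2870]);
translate([452, 6045, 0]) cube([4690, 185, 2870]);
translate([452, 535, 0]) cube([185, 5510, 2870]);
translate([4957, 535, 0]) cube([185, 5510, 2870]);


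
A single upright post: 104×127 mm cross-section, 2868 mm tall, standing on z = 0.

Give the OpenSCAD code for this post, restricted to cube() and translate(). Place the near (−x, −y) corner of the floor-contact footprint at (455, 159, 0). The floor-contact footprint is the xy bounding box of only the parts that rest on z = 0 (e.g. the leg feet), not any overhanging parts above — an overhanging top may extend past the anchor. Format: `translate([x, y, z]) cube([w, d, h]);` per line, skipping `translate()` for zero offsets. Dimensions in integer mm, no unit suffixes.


translate([455, 159, 0]) cube([104, 127, 2868]);


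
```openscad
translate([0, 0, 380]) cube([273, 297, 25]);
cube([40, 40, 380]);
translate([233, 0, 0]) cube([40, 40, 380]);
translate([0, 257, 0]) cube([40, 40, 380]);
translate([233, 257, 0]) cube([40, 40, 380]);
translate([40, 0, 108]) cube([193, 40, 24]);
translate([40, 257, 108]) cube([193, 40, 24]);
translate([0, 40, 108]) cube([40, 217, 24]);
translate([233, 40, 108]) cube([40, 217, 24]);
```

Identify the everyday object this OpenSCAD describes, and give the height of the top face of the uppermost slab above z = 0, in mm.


A stool. The seat height is 405 mm.

A 273×297×25 slab at z = 380 on four corner posts — a stool. The seat top is 380 + 25 = 405 mm.


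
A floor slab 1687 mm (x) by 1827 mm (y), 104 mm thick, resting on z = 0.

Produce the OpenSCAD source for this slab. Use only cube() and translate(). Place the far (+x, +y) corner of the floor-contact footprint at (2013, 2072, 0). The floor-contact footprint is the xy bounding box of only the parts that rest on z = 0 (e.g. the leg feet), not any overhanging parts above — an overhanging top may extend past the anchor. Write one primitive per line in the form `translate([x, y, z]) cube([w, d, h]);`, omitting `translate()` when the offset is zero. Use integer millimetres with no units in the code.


translate([326, 245, 0]) cube([1687, 1827, 104]);


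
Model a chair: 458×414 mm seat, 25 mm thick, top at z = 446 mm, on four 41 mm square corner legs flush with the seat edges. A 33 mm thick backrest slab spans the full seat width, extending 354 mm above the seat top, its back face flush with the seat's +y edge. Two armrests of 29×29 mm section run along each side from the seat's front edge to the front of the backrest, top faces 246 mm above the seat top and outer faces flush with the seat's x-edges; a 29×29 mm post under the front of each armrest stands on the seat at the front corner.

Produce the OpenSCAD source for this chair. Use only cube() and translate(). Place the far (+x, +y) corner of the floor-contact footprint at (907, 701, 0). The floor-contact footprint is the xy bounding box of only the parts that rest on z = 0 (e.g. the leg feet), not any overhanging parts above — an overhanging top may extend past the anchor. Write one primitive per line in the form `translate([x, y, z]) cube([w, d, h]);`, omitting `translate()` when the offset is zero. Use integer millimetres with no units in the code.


translate([449, 287, 421]) cube([458, 414, 25]);
translate([449, 287, 0]) cube([41, 41, 421]);
translate([866, 287, 0]) cube([41, 41, 421]);
translate([449, 660, 0]) cube([41, 41, 421]);
translate([866, 660, 0]) cube([41, 41, 421]);
translate([449, 668, 446]) cube([458, 33, 354]);
translate([449, 287, 663]) cube([29, 381, 29]);
translate([878, 287, 663]) cube([29, 381, 29]);
translate([449, 287, 446]) cube([29, 29, 217]);
translate([878, 287, 446]) cube([29, 29, 217]);


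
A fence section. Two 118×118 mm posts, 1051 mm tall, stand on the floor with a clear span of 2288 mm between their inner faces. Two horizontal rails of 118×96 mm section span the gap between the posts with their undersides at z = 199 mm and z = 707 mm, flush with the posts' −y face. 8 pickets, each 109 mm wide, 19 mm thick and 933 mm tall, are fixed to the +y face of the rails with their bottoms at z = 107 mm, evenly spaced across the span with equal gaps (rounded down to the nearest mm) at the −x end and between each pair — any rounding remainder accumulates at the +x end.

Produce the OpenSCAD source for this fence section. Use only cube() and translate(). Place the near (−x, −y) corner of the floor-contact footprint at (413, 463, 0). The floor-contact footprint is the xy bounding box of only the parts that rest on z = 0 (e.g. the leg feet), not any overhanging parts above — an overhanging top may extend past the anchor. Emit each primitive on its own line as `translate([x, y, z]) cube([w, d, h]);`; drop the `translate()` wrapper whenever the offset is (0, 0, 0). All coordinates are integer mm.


translate([413, 463, 0]) cube([118, 118, 1051]);
translate([2819, 463, 0]) cube([118, 118, 1051]);
translate([531, 463, 199]) cube([2288, 118, 96]);
translate([531, 463, 707]) cube([2288, 118, 96]);
translate([688, 581, 107]) cube([109, 19, 933]);
translate([954, 581, 107]) cube([109, 19, 933]);
translate([1220, 581, 107]) cube([109, 19, 933]);
translate([1486, 581, 107]) cube([109, 19, 933]);
translate([1752, 581, 107]) cube([109, 19, 933]);
translate([2018, 581, 107]) cube([109, 19, 933]);
translate([2284, 581, 107]) cube([109, 19, 933]);
translate([2550, 581, 107]) cube([109, 19, 933]);


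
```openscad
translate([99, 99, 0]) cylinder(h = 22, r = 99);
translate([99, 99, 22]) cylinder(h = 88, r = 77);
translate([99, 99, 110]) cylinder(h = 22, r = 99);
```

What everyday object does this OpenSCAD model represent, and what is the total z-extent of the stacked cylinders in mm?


A spool. The overall height is 132 mm.

Three coaxial cylinders, large–small–large — a spool. Two 22 mm flanges and a 88 mm core give 22 + 88 + 22 = 132 mm.


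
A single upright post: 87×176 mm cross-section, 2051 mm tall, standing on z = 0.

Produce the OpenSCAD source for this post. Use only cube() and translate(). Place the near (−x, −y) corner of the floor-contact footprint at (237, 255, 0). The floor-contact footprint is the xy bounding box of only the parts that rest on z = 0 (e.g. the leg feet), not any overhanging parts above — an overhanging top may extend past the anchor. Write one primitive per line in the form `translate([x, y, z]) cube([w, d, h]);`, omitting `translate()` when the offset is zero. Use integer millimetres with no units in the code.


translate([237, 255, 0]) cube([87, 176, 2051]);


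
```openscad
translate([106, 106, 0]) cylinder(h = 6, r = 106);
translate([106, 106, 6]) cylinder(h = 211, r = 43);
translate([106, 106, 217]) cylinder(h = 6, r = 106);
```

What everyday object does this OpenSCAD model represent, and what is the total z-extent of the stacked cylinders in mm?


A spool. The overall height is 223 mm.

Three coaxial cylinders, large–small–large — a spool. Two 6 mm flanges and a 211 mm core give 6 + 211 + 6 = 223 mm.


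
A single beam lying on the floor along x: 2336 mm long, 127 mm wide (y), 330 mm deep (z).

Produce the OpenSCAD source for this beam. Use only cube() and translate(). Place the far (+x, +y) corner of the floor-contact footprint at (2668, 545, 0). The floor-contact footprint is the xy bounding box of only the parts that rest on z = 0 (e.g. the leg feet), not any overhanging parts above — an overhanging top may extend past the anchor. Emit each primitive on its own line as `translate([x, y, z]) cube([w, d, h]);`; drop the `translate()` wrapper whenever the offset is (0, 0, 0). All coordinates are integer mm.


translate([332, 418, 0]) cube([2336, 127, 330]);


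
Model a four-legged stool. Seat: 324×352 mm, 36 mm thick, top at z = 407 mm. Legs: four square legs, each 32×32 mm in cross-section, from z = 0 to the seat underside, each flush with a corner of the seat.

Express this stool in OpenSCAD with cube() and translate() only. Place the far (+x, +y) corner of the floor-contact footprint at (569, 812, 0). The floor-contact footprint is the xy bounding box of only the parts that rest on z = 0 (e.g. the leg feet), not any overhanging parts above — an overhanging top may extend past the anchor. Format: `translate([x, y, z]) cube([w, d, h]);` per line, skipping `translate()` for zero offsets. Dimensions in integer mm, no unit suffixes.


// leg_h = 407 - 36 = 371
translate([245, 460, 371]) cube([324, 352, 36]);
translate([245, 460, 0]) cube([32, 32, 371]);
translate([537, 460, 0]) cube([32, 32, 371]);
translate([245, 780, 0]) cube([32, 32, 371]);
translate([537, 780, 0]) cube([32, 32, 371]);


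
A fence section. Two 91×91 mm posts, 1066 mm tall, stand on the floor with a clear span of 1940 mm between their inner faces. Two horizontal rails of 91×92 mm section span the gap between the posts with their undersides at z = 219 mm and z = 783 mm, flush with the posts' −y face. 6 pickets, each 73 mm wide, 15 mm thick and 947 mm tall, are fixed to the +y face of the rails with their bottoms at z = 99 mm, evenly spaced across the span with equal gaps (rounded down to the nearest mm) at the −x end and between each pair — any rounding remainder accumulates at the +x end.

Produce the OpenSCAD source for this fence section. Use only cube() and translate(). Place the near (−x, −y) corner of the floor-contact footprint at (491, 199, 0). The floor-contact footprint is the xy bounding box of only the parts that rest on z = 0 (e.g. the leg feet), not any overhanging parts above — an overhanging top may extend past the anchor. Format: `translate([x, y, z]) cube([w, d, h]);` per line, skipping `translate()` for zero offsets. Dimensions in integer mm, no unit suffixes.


translate([491, 199, 0]) cube([91, 91, 1066]);
translate([2522, 199, 0]) cube([91, 91, 1066]);
translate([582, 199, 219]) cube([1940, 91, 92]);
translate([582, 199, 783]) cube([1940, 91, 92]);
translate([796, 290, 99]) cube([73, 15, 947]);
translate([1083, 290, 99]) cube([73, 15, 947]);
translate([1370, 290, 99]) cube([73, 15, 947]);
translate([1657, 290, 99]) cube([73, 15, 947]);
translate([1944, 290, 99]) cube([73, 15, 947]);
translate([2231, 290, 99]) cube([73, 15, 947]);


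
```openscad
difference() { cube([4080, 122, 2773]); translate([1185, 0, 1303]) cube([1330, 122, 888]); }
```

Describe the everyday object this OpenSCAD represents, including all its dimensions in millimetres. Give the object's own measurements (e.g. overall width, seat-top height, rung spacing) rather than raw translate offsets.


A wall 4080 mm long (x), 122 mm thick (y), 2773 mm tall, with a rectangular window opening cut through it. The opening is 1330 mm wide and 888 mm tall; its sill is at z = 1303 mm and its near (−x) edge is 1185 mm from the wall's −x end. The opening passes through the full wall thickness.


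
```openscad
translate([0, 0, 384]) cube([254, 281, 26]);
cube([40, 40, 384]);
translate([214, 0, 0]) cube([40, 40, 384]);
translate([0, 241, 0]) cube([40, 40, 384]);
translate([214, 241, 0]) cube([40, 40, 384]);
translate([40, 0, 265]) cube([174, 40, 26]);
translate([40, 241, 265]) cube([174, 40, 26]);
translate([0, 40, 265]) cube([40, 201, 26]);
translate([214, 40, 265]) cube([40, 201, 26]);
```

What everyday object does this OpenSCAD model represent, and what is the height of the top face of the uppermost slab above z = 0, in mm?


A stool. The seat height is 410 mm.

A 254×281×26 slab at z = 384 on four corner posts — a stool. The seat top is 384 + 26 = 410 mm.


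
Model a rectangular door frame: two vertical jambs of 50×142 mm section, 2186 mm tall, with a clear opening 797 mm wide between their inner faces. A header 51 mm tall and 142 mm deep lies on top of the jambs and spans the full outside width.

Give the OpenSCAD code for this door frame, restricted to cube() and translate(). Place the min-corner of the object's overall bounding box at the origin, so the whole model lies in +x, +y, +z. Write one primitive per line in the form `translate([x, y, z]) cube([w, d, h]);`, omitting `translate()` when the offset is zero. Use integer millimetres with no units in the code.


cube([50, 142, 2186]);
translate([847, 0, 0]) cube([50, 142, 2186]);
translate([0, 0, 2186]) cube([897, 142, 51]);


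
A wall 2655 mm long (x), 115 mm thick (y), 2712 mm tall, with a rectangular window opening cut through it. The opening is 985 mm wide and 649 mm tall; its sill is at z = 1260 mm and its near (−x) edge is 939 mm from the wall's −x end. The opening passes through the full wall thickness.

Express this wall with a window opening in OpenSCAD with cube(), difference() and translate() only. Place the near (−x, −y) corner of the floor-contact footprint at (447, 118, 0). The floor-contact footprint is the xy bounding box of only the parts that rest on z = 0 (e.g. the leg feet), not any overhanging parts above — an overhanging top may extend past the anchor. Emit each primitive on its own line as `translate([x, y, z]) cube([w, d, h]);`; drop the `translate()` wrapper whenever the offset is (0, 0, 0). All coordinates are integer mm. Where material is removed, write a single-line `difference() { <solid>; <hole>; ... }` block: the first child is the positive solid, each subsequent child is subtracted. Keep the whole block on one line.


difference() { translate([447, 118, 0]) cube([2655, 115, 2712]); translate([1386, 118, 1260]) cube([985, 115, 649]); }


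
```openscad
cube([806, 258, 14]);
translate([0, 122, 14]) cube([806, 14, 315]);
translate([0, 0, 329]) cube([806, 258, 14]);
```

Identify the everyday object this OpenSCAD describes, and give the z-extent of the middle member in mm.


An I-beam. The web height is 315 mm.

Two wide flanges with a thin centred web — an I-beam. Overall 343 mm minus two 14 mm flanges gives a web of 343 − 2·14 = 315 mm.


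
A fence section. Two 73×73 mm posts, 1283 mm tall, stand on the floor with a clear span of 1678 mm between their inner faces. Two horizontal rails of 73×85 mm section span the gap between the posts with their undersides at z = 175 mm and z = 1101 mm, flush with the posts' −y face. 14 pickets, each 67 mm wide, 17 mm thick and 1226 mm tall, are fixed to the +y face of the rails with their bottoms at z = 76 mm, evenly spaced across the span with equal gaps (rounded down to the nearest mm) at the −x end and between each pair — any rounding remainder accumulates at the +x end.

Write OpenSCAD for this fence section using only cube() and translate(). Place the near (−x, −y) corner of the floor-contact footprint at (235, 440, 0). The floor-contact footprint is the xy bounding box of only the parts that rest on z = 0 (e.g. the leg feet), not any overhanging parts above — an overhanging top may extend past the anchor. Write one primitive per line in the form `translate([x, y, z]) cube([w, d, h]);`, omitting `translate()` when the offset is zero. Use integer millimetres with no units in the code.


translate([235, 440, 0]) cube([73, 73, 1283]);
translate([1986, 440, 0]) cube([73, 73, 1283]);
translate([308, 440, 175]) cube([1678, 73, 85]);
translate([308, 440, 1101]) cube([1678, 73, 85]);
translate([357, 513, 76]) cube([67, 17, 1226]);
translate([473, 513, 76]) cube([67, 17, 1226]);
translate([589, 513, 76]) cube([67, 17, 1226]);
translate([705, 513, 76]) cube([67, 17, 1226]);
translate([821, 513, 76]) cube([67, 17, 1226]);
translate([937, 513, 76]) cube([67, 17, 1226]);
translate([1053, 513, 76]) cube([67, 17, 1226]);
translate([1169, 513, 76]) cube([67, 17, 1226]);
translate([1285, 513, 76]) cube([67, 17, 1226]);
translate([1401, 513, 76]) cube([67, 17, 1226]);
translate([1517, 513, 76]) cube([67, 17, 1226]);
translate([1633, 513, 76]) cube([67, 17, 1226]);
translate([1749, 513, 76]) cube([67, 17, 1226]);
translate([1865, 513, 76]) cube([67, 17, 1226]);


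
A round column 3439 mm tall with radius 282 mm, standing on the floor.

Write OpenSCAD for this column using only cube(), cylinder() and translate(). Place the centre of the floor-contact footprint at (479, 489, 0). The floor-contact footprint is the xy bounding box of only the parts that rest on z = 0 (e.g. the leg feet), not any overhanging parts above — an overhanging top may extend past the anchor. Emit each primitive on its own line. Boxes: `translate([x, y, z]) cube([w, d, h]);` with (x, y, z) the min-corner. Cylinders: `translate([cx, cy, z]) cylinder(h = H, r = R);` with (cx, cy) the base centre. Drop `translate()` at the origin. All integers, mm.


translate([479, 489, 0]) cylinder(h = 3439, r = 282);


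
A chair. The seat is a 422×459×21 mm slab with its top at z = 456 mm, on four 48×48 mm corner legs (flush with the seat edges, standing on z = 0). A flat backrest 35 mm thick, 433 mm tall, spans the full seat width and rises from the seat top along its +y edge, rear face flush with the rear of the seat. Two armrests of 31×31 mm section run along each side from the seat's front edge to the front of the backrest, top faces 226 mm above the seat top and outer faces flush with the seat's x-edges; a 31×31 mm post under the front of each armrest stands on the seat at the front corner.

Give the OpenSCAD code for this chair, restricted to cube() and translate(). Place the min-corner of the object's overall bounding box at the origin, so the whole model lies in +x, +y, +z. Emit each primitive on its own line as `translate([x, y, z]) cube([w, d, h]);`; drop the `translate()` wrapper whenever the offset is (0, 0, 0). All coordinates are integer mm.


// leg_h = 456 - 21 = 435
// arm post h = 226 - 31 = 195
translate([0, 0, 435]) cube([422, 459, 21]);
cube([48, 48, 435]);
translate([374, 0, 0]) cube([48, 48, 435]);
translate([0, 411, 0]) cube([48, 48, 435]);
translate([374, 411, 0]) cube([48, 48, 435]);
translate([0, 424, 456]) cube([422, 35, 433]);
translate([0, 0, 651]) cube([31, 424, 31]);
translate([391, 0, 651]) cube([31, 424, 31]);
translate([0, 0, 456]) cube([31, 31, 195]);
translate([391, 0, 456]) cube([31, 31, 195]);


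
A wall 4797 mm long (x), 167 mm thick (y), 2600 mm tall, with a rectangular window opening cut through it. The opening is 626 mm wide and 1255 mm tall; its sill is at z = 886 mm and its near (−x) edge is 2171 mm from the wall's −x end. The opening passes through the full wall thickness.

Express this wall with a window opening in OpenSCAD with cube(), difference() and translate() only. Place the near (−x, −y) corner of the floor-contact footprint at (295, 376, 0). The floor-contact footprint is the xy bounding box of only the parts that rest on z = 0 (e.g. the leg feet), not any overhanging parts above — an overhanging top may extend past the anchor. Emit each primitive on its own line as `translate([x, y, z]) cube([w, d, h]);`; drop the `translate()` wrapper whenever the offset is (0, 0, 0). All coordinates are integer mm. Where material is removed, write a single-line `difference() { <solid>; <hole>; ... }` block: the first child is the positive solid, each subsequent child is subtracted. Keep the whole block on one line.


difference() { translate([295, 376, 0]) cube([4797, 167, 2600]); translate([2466, 376, 886]) cube([626, 167, 1255]); }


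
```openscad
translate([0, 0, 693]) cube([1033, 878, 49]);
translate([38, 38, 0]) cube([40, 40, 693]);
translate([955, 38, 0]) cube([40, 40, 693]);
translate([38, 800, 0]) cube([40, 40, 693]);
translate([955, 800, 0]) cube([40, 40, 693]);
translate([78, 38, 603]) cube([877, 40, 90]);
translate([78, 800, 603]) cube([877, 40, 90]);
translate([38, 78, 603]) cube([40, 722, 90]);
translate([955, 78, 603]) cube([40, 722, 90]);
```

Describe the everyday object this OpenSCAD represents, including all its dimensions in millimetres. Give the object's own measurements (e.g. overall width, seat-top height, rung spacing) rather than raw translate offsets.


A table: top 1033 mm (x) × 878 mm (y), 49 mm thick, upper face at z = 742 mm, on four 40×40 mm square legs, each inset 38 mm from the nearest pair of top edges from z = 0 to the bottom of the top. Four apron rails, 40 mm thick and 90 mm tall, run between adjacent legs with their top edges flush with the underside of the top and their outer faces flush with the legs' outer faces.


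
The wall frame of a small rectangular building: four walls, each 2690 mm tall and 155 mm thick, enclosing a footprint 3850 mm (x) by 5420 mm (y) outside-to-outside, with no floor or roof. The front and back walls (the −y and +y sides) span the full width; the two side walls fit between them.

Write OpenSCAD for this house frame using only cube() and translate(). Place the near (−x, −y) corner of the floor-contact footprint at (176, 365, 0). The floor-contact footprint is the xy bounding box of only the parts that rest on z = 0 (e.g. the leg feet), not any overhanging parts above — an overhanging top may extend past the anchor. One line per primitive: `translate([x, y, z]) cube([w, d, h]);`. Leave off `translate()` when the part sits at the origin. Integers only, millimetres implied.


translate([176, 365, 0]) cube([3850, 155, 2690]);
translate([176, 5630, 0]) cube([3850, 155, 2690]);
translate([176, 520, 0]) cube([155, 5110, 2690]);
translate([3871, 520, 0]) cube([155, 5110, 2690]);


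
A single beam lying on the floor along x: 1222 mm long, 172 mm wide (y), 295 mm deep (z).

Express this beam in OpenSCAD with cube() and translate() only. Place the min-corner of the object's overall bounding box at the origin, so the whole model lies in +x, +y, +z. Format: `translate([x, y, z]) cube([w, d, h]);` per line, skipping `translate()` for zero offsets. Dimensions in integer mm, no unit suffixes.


cube([1222, 172, 295]);


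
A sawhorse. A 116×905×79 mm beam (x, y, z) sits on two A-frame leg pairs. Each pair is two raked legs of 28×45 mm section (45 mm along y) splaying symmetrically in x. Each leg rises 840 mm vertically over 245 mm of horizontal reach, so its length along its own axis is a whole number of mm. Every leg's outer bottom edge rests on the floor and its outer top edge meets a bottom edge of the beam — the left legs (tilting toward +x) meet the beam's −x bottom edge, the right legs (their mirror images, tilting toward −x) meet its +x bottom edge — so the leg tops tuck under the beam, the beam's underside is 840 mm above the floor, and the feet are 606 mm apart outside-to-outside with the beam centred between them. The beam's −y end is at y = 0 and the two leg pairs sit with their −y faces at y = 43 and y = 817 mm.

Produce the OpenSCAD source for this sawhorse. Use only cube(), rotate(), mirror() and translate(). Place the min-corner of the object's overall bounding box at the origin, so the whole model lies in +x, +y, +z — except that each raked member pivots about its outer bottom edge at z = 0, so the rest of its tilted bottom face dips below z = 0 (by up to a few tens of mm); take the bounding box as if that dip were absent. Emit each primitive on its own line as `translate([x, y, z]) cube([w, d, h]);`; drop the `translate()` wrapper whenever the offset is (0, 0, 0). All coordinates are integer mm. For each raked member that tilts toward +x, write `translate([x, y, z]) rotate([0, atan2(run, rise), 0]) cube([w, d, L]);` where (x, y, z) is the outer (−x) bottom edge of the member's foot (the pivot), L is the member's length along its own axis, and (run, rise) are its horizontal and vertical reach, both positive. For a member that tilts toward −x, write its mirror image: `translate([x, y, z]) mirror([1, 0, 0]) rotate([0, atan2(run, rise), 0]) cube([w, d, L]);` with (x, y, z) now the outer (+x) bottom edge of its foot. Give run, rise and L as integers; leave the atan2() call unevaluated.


translate([245, 0, 840]) cube([116, 905, 79]);
translate([0, 43, 0]) rotate([0, atan2(245, 840), 0]) cube([28, 45, 875]);
translate([606, 43, 0]) mirror([1, 0, 0]) rotate([0, atan2(245, 840), 0]) cube([28, 45, 875]);
translate([0, 817, 0]) rotate([0, atan2(245, 840), 0]) cube([28, 45, 875]);
translate([606, 817, 0]) mirror([1, 0, 0]) rotate([0, atan2(245, 840), 0]) cube([28, 45, 875]);
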